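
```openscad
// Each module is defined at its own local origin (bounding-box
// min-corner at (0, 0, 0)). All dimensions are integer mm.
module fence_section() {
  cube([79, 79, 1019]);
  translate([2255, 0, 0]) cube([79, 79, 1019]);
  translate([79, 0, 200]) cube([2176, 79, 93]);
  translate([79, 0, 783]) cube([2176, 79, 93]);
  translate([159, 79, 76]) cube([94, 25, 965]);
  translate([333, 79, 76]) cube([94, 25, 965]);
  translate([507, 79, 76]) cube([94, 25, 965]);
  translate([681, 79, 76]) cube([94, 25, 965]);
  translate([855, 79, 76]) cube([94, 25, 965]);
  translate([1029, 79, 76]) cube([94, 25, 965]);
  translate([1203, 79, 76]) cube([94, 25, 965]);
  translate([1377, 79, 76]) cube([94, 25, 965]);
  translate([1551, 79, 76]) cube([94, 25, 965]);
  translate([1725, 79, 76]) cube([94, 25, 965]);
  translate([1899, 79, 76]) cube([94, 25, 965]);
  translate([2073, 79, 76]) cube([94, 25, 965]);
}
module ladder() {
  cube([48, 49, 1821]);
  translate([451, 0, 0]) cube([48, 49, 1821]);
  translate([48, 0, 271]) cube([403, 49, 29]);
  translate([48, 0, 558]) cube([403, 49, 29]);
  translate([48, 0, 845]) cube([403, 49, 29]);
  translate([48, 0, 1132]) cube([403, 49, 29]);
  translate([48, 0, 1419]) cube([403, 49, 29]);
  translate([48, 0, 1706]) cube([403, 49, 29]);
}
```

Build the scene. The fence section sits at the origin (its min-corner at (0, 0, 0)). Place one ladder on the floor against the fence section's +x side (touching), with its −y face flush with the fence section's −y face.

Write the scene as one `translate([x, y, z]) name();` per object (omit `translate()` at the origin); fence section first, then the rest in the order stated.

fence_section();
translate([2334, 0, 0]) ladder();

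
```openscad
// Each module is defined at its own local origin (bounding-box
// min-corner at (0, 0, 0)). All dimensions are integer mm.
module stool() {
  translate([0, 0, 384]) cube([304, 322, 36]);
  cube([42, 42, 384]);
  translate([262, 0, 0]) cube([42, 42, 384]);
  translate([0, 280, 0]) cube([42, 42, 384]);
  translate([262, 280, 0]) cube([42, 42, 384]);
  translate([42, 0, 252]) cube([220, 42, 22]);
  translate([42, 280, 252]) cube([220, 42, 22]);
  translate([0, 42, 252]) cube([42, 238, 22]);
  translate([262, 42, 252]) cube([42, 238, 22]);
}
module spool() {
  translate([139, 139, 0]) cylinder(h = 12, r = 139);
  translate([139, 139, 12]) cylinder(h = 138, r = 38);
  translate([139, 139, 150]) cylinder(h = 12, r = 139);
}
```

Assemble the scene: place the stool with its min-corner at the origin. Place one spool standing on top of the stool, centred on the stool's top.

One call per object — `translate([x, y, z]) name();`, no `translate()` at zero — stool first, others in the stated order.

stool();
translate([13, 22, 420]) spool();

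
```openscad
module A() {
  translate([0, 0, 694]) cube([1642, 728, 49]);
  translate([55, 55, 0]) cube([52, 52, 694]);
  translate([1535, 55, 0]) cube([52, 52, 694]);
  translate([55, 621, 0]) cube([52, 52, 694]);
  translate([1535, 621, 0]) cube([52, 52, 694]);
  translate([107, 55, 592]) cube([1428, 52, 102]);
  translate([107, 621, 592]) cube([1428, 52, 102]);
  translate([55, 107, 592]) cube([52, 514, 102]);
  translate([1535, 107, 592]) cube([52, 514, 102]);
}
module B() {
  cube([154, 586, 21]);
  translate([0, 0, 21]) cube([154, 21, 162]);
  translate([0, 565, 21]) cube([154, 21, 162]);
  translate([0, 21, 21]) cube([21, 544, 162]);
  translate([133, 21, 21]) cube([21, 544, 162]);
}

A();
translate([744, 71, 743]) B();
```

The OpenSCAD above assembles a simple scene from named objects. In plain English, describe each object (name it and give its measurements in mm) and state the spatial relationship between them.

A is a table with a 1642×728 mm rectangular top, 49 mm thick, top surface at z = 743 mm, supported by four 52×52 mm square legs, each inset 55 mm from the nearest pair of top edges, running from the floor. Four apron rails, 52 mm thick and 102 mm tall, run between adjacent legs with their top edges flush with the underside of the top and their outer faces flush with the legs' outer faces.

B is an open storage box with external size 154×586×183 mm and wall thickness 21 mm (the base is also 21 mm thick). The base covers the whole footprint; the four walls stand on the base, with the y-facing walls full-width and the x-facing walls fitting between their inner faces.

The open box is on top of the table, centred.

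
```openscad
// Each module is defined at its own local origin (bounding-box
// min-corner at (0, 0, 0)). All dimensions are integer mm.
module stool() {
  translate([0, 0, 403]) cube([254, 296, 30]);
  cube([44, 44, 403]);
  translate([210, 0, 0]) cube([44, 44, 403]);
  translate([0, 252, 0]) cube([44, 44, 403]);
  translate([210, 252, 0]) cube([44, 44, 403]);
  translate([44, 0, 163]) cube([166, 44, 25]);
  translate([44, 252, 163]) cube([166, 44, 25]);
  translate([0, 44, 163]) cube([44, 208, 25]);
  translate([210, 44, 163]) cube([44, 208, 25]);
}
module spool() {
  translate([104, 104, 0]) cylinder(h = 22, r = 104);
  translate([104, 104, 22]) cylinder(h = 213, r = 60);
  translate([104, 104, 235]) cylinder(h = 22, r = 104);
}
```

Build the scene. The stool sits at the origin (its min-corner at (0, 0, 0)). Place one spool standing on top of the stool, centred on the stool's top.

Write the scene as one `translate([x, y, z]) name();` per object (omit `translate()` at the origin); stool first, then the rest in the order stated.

stool();
translate([23, 44, 433]) spool();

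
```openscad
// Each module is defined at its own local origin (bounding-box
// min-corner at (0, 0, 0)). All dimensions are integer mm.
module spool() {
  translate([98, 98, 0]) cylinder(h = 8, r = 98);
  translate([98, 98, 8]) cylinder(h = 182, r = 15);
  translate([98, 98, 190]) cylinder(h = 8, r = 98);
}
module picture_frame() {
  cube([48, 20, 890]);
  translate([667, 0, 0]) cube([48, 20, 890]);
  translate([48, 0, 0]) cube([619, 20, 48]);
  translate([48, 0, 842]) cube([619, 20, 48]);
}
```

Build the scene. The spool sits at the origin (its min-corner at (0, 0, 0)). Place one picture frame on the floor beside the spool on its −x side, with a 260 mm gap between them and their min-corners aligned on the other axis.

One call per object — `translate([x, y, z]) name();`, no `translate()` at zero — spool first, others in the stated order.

spool();
translate([-975, 0, 0]) picture_frame();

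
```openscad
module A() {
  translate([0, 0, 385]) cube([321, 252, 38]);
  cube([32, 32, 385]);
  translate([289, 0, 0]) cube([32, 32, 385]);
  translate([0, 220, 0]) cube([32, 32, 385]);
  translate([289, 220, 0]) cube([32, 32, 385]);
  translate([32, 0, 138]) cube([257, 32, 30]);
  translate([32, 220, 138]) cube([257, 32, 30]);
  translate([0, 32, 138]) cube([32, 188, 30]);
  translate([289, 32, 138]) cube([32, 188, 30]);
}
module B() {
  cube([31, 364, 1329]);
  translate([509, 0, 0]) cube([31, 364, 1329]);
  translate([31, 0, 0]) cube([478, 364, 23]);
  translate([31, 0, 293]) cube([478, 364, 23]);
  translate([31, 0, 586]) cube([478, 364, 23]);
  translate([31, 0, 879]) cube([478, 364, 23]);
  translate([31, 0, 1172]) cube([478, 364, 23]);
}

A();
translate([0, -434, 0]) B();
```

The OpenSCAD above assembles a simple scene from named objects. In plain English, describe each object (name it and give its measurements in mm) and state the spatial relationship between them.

A is a four-legged stool. The seat is a 321×252×38 mm slab whose top surface is at z = 423 mm; four square legs, each 32×32 mm in cross-section, run from the floor (z = 0) to the underside of the seat, each flush with a corner of the seat. Four stretchers, 32 mm wide and 30 mm tall, connect adjacent legs with their undersides at z = 138 mm, each running between the inner faces of the legs it joins and aligned with the legs' outer faces on the other axis.

B is a bookshelf 540 mm wide overall, 364 mm deep and 1329 mm tall. The two sides are 31 mm thick vertical panels. 5 horizontal shelves of 23 mm thickness span between the inner faces of the sides; the lowest shelf sits on the floor and shelves are stacked with a clear vertical gap of 270 mm between each pair.

The bookshelf is on the floor beside the stool on its −y side.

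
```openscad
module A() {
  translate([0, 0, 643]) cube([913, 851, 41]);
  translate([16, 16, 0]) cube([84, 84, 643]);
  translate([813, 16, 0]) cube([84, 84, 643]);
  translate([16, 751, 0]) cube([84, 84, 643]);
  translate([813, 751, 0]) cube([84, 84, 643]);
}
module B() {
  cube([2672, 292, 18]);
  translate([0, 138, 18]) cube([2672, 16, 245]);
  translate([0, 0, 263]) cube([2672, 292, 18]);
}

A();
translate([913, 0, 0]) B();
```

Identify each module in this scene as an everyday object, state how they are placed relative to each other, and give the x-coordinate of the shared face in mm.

The table's +x face and the I-beam's −x face are both at x = 913 mm.

A is a table. B is an I-beam. The I-beam is against the table's +x side, with their −y faces flush. The x-coordinate of the shared face is 913 mm.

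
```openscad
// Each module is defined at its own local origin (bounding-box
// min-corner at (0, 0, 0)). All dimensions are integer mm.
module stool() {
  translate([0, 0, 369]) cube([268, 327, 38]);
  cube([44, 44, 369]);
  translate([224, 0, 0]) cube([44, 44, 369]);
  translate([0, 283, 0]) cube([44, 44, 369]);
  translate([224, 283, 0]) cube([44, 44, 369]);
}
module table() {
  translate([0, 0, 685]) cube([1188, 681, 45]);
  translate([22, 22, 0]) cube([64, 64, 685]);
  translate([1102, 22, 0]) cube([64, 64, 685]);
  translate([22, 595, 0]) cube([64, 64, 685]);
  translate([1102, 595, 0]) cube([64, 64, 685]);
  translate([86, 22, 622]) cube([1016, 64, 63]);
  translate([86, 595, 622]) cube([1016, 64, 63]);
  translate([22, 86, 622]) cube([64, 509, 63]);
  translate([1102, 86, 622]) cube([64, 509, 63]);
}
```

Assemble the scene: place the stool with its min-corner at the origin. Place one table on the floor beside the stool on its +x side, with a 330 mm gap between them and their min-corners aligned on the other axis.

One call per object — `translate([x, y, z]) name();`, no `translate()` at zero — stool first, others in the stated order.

stool();
translate([598, 0, 0]) table();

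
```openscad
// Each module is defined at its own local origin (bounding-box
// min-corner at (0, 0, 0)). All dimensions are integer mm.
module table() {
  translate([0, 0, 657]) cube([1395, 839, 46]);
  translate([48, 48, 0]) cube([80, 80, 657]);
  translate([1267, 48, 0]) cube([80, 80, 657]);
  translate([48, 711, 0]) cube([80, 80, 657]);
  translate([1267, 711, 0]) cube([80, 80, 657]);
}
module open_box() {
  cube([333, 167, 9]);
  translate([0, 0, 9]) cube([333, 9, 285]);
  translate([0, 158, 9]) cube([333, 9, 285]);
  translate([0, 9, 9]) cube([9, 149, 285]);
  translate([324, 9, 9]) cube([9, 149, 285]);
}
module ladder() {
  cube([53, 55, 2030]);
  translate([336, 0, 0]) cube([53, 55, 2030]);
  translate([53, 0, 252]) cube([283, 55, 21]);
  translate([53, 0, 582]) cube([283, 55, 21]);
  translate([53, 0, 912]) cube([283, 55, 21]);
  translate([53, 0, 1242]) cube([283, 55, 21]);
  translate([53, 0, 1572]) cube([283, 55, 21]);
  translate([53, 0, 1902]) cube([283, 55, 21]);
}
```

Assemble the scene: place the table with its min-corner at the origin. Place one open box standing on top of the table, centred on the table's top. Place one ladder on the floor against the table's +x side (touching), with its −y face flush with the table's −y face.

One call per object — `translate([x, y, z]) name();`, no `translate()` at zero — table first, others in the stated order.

table();
translate([531, 336, 703]) open_box();
translate([1395, 0, 0]) ladder();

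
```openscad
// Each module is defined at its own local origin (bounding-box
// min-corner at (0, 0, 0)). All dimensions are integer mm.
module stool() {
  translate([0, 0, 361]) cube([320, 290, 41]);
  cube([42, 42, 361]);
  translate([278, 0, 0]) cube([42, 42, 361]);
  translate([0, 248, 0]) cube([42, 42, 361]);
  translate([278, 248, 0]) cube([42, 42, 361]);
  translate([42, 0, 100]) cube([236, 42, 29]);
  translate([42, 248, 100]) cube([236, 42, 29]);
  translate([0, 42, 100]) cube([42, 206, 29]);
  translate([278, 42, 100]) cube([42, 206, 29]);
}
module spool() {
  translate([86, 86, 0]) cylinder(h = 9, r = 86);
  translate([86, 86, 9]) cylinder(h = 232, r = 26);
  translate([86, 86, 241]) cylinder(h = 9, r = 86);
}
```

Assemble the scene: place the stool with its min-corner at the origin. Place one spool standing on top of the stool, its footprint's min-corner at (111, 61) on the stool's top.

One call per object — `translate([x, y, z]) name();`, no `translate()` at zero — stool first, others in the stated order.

stool();
translate([111, 61, 402]) spool();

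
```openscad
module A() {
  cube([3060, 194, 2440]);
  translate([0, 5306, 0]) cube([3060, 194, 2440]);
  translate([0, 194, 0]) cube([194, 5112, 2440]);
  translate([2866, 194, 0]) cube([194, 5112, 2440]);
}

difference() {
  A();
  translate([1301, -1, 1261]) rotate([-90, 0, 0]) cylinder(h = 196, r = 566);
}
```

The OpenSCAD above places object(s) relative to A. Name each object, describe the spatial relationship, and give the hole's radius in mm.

The subtracted cylinder has r = 566 mm.

A is a house frame. The house frame has a circular hole through its front wall. The hole's radius is 566 mm.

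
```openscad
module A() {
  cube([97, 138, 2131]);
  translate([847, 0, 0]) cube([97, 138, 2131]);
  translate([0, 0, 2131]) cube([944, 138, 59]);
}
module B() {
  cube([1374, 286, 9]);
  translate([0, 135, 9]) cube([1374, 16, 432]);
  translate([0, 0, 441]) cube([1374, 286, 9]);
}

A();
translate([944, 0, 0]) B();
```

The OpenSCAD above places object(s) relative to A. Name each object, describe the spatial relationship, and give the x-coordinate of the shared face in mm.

A is a door frame. B is an I-beam. The I-beam is against the door frame's +x side, with their −y faces flush. The x-coordinate of the shared face is 944 mm.

The door frame's +x face and the I-beam's −x face are both at x = 944 mm.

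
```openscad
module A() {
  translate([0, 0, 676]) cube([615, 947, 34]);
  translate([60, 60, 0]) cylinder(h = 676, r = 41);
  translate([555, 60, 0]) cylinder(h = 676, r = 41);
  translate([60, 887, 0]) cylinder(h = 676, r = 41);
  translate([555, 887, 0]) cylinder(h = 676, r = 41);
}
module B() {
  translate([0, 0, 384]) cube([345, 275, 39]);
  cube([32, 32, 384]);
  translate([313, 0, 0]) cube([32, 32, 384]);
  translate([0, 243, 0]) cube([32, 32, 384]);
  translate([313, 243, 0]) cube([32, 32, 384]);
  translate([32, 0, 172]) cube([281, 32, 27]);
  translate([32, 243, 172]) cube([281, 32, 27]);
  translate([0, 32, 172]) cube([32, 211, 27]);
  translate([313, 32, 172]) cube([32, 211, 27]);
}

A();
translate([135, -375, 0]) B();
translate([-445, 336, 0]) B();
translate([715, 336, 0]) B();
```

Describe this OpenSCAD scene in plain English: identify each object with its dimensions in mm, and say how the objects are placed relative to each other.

A is a rectangular dining table. The top is 615×947×34 mm with its upper surface at z = 710 mm. It stands on four round legs of 82 mm diameter, each leg's bounding box inset 19 mm from the nearest pair of top edges, running from the floor to the underside of the top.

B is a four-legged stool. The seat is 345×275 mm, 39 mm thick, top at z = 423 mm. It stands on four square legs, each 32×32 mm in cross-section, from z = 0 to the seat underside, each flush with a corner of the seat. Four stretchers, 32 mm wide and 27 mm tall, connect adjacent legs with their undersides at z = 172 mm, each running between the inner faces of the legs it joins and aligned with the legs' outer faces on the other axis.

Three stools sit around the table at the −y, −x, +x sides.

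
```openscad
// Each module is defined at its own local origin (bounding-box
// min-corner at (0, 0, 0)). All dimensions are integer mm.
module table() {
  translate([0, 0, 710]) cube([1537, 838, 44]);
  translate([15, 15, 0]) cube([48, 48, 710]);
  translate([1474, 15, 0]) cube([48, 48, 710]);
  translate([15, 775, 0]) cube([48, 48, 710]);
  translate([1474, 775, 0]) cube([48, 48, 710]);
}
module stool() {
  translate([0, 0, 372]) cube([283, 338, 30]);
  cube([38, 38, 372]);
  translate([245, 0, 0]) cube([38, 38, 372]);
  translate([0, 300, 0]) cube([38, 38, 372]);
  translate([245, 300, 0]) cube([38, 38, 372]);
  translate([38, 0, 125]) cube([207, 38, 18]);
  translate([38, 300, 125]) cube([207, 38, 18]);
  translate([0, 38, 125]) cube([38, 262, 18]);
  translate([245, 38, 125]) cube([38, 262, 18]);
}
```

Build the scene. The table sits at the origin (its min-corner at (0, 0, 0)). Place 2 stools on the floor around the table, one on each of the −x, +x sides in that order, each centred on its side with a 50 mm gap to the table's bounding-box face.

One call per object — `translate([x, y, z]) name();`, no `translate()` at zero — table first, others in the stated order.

table();
translate([-333, 250, 0]) stool();
translate([1587, 250, 0]) stool();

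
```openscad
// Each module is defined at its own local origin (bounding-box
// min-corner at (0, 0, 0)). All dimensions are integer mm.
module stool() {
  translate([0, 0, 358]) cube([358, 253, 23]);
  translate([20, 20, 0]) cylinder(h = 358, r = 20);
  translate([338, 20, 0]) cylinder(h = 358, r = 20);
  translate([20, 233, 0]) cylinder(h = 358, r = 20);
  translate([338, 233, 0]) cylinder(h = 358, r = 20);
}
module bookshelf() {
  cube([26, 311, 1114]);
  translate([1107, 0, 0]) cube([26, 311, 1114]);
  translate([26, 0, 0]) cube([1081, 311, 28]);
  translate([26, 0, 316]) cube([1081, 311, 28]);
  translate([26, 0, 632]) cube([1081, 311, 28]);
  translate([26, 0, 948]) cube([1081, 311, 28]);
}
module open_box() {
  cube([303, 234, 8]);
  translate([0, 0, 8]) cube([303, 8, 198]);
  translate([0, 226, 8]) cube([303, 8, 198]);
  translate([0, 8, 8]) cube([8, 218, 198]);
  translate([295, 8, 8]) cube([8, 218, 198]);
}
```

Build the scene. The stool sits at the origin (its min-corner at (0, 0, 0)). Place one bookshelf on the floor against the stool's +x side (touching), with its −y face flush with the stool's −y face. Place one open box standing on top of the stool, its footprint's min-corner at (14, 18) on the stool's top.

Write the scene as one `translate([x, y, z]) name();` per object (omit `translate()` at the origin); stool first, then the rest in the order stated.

stool();
translate([358, 0, 0]) bookshelf();
translate([14, 18, 381]) open_box();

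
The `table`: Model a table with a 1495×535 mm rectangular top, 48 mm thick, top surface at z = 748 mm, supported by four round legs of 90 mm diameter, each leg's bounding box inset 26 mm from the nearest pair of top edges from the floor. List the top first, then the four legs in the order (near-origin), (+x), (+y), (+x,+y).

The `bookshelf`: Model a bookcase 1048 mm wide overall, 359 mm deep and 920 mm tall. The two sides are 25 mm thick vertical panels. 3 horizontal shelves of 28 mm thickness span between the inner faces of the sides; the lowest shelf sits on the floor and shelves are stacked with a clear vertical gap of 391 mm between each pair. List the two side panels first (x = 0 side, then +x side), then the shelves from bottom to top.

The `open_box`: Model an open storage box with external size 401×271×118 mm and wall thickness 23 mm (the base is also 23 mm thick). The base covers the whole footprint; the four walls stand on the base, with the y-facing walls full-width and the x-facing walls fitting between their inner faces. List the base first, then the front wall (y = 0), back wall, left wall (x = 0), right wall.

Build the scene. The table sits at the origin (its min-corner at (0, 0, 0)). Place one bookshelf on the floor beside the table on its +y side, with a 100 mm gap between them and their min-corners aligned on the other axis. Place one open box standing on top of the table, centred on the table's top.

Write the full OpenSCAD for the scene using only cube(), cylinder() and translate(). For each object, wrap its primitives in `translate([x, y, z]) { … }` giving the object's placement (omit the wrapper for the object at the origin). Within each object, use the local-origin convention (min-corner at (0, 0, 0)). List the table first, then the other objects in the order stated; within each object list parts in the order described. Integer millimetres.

translate([0, 0, 700]) cube([1495, 535, 48]);
translate([71, 71, 0]) cylinder(h = 700, r = 45);
translate([1424, 71, 0]) cylinder(h = 700, r = 45);
translate([71, 464, 0]) cylinder(h = 700, r = 45);
translate([1424, 464, 0]) cylinder(h = 700, r = 45);
translate([0, 635, 0]) {
  cube([25, 359, 920]);
  translate([1023, 0, 0]) cube([25, 359, 920]);
  translate([25, 0, 0]) cube([998, 359, 28]);
  translate([25, 0, 419]) cube([998, 359, 28]);
  translate([25, 0, 838]) cube([998, 359, 28]);
}
translate([547, 132, 748]) {
  cube([401, 271, 23]);
  translate([0, 0, 23]) cube([401, 23, 95]);
  translate([0, 248, 23]) cube([401, 23, 95]);
  translate([0, 23, 23]) cube([23, 225, 95]);
  translate([378, 23, 23]) cube([23, 225, 95]);
}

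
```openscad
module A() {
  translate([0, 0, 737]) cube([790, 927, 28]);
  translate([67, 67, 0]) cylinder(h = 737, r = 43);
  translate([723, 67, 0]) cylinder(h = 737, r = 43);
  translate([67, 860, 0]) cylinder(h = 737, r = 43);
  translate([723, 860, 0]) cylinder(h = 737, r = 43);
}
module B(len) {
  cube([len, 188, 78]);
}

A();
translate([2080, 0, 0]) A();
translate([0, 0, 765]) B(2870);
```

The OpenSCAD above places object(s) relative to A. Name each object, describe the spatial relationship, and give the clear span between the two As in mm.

A is a table. B is a beam. A beam spans the tops of two tables. The clear span between the two tables is 1290 mm.

Second table starts at x = 2080; first ends at x = 790; clear span = 2080 − 790 = 1290 mm.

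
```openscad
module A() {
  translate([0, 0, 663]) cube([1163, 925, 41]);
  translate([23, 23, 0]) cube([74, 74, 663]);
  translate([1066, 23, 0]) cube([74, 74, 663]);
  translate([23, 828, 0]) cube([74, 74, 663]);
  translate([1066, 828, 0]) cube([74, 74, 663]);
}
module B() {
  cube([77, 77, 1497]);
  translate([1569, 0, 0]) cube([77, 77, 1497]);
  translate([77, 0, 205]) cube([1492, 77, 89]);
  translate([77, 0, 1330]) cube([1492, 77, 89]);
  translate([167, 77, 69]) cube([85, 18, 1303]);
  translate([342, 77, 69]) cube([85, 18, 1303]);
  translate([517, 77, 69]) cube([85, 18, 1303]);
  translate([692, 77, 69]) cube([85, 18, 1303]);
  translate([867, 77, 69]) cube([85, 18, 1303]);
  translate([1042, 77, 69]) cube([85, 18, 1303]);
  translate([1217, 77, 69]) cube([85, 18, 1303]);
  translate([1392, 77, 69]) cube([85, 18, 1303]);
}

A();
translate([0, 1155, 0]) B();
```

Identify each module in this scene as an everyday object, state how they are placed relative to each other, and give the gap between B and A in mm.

The fence section's nearest face is 230 mm from the table's +y face.

A is a table. B is a fence section. The fence section is on the floor beside the table on its +y side. The gap between the fence section and the table is 230 mm.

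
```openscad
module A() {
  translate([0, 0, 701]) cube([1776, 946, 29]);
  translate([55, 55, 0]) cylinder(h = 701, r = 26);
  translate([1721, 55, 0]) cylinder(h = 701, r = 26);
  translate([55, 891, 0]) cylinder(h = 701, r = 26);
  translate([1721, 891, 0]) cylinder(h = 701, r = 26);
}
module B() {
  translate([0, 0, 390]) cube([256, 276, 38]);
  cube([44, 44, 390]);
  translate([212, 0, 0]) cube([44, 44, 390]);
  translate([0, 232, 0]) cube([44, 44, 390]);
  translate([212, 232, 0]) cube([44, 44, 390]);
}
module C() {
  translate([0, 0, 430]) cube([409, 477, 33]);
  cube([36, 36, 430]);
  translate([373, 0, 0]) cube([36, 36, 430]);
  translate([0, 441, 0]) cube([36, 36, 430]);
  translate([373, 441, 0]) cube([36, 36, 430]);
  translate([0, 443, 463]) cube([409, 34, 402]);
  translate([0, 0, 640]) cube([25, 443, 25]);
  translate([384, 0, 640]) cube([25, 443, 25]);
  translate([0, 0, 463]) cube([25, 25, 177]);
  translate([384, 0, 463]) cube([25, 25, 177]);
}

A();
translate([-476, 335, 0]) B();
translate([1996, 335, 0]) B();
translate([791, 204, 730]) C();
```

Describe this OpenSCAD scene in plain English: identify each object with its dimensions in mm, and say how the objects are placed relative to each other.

A is a rectangular dining table. The top is 1776×946×29 mm with its upper surface at z = 730 mm. It stands on four round legs of 52 mm diameter, each leg's bounding box inset 29 mm from the nearest pair of top edges, running from the floor to the underside of the top.

B is a four-legged stool. The seat is a 256×276×38 mm slab whose top surface is at z = 428 mm; four square legs, each 44×44 mm in cross-section, run from the floor (z = 0) to the underside of the seat, each flush with a corner of the seat.

C is a chair: 409×477 mm seat, 33 mm thick, top at z = 463 mm, on four 36 mm square corner legs flush with the seat edges. A 34 mm thick backrest slab spans the full seat width, extending 402 mm above the seat top, its back face flush with the seat's +y edge. Two armrests of 25×25 mm section run along each side from the seat's front edge to the front of the backrest, top faces 202 mm above the seat top and outer faces flush with the seat's x-edges; a 25×25 mm post under the front of each armrest stands on the seat at the front corner.

Two stools sit around the table at the −x, +x sides. The chair is on top of the table.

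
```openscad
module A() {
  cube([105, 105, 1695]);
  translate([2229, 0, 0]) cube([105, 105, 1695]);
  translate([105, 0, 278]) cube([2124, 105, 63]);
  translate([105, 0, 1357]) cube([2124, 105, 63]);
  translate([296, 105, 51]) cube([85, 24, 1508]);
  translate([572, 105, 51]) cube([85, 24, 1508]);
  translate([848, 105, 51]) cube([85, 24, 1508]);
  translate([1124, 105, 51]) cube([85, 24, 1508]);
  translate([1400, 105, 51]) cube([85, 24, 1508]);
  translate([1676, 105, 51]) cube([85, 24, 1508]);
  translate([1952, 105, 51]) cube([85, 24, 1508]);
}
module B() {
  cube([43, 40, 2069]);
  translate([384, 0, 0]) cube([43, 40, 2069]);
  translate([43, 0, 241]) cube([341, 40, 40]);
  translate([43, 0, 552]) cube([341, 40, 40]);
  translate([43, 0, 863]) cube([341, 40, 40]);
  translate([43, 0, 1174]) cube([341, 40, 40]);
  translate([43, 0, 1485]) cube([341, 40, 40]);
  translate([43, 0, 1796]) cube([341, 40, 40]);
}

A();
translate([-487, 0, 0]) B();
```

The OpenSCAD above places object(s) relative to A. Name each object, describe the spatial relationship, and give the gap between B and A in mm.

The ladder's nearest face is 60 mm from the fence section's −x face.

A is a fence section. B is a ladder. The ladder is on the floor beside the fence section on its −x side. The gap between the ladder and the fence section is 60 mm.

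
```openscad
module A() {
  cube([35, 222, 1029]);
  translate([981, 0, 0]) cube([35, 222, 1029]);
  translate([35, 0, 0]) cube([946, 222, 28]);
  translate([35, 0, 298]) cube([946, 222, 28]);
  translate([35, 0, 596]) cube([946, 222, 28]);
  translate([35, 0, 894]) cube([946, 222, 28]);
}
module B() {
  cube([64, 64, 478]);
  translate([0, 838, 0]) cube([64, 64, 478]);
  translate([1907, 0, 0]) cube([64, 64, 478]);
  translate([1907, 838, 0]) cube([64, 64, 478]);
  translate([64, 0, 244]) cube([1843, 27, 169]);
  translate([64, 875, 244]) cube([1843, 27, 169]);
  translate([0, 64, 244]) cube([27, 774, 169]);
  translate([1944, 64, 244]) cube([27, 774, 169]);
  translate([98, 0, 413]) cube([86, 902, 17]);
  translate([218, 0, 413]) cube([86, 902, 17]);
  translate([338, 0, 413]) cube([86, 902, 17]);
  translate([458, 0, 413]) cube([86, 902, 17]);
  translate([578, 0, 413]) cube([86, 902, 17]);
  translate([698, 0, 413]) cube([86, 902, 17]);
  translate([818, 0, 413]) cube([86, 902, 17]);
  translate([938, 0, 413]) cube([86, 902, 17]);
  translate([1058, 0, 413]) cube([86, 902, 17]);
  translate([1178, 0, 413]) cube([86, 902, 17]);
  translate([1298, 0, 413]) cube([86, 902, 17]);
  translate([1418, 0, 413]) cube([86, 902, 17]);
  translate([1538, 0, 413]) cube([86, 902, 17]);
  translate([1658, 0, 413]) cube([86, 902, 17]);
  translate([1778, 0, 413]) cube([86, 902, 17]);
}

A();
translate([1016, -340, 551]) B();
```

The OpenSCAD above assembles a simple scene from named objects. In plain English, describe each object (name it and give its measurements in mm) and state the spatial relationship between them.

A is an open bookshelf. Two side panels, each 35 mm thick, 222 mm deep and 1029 mm tall, stand 1016 mm apart (outside-to-outside). Between them sit 4 shelves, each 28 mm thick and 222 mm deep, spanning the full gap between the sides. The bottom shelf rests on the floor (its underside at z = 0) and the clear gap between one shelf's top and the next shelf's underside is 270 mm.

B is a bed frame 1971 mm long (x) by 902 mm wide (y). Four 64×64 mm corner posts, 478 mm tall, at the corners of the footprint. Four rails of 27 mm thickness and 169 mm height run between adjacent posts with their undersides at z = 244 mm, their outer faces flush with the outside of the frame (the two x-running rails run between the posts' inner faces; the two y-running rails run between the posts' inner faces). 15 slats, each 86 mm wide (x) and 17 mm thick, lie across the top of the two x-running rails, running the full 902 mm width of the frame in y; the slats are evenly spaced along x between the inner faces of the end posts with equal gaps (rounded down to the nearest mm) at the −x end and between each pair — any rounding remainder accumulates at the +x end.

The bed frame is beside the bookshelf with their tops flush at z = 1029.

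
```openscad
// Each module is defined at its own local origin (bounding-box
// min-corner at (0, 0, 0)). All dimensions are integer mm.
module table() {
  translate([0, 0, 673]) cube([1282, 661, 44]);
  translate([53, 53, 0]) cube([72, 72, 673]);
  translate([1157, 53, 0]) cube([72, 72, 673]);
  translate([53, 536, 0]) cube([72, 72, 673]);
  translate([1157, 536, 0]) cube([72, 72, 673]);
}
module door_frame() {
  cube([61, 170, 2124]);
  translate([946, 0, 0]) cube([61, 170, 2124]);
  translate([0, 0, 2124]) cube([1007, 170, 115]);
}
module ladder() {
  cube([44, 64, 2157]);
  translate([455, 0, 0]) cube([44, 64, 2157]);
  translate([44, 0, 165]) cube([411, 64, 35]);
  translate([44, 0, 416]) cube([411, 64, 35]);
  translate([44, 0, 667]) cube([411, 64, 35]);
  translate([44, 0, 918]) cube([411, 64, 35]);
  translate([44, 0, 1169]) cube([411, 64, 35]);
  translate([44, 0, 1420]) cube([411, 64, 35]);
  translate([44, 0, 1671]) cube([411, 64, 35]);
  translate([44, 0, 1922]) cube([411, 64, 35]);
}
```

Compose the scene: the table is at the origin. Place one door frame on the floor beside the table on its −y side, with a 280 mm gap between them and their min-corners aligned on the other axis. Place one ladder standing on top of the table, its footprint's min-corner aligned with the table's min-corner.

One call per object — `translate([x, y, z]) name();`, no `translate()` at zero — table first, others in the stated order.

table();
translate([0, -450, 0]) door_frame();
translate([0, 0, 717]) ladder();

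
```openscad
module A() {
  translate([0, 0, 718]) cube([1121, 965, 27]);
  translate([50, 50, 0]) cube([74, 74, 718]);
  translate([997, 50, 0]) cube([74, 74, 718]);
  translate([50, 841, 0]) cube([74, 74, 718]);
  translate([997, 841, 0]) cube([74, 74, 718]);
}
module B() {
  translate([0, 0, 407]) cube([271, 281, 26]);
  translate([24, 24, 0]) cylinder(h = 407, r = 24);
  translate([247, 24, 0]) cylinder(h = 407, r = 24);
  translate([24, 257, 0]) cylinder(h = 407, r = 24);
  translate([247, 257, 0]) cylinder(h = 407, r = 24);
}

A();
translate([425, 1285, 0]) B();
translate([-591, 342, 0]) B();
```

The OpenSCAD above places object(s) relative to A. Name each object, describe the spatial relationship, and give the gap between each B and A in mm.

A is a table. B is a stool. Two stools sit around the table at the +y, −x sides. The gap between each stool and the table is 320 mm.

Each stool's nearest face is 320 mm from the table's bounding box.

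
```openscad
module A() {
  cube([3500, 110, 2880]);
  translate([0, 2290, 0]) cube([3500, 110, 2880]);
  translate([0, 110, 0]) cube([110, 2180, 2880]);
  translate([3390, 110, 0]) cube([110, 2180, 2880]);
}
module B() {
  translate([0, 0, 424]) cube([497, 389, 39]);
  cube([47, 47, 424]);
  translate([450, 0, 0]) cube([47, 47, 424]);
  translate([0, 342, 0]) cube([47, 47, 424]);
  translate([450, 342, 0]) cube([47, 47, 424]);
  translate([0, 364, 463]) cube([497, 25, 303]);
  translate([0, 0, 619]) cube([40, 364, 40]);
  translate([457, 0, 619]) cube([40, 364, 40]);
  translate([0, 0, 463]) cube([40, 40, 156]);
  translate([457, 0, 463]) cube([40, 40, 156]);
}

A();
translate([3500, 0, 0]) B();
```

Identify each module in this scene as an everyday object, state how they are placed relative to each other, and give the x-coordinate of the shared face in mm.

The house frame's +x face and the chair's −x face are both at x = 3500 mm.

A is a house frame. B is a chair. The chair is against the house frame's +x side, with their −y faces flush. The x-coordinate of the shared face is 3500 mm.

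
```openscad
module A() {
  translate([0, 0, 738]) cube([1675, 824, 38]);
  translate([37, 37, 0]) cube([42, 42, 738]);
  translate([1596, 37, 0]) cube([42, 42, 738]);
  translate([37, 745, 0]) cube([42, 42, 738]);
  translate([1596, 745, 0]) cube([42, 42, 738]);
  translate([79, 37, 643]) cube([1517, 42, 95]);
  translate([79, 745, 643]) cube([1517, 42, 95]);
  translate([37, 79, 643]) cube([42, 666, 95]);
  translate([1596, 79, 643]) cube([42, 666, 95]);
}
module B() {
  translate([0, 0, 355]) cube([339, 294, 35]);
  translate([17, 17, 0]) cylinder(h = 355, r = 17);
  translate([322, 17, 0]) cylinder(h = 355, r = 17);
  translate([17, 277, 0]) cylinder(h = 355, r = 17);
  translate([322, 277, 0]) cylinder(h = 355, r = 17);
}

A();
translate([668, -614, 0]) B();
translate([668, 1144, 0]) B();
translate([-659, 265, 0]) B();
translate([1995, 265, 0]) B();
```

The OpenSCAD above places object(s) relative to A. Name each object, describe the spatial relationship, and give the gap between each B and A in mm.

A is a table. B is a stool. Four stools sit around the table at the −y, +y, −x, +x sides. The gap between each stool and the table is 320 mm.

Each stool's nearest face is 320 mm from the table's bounding box.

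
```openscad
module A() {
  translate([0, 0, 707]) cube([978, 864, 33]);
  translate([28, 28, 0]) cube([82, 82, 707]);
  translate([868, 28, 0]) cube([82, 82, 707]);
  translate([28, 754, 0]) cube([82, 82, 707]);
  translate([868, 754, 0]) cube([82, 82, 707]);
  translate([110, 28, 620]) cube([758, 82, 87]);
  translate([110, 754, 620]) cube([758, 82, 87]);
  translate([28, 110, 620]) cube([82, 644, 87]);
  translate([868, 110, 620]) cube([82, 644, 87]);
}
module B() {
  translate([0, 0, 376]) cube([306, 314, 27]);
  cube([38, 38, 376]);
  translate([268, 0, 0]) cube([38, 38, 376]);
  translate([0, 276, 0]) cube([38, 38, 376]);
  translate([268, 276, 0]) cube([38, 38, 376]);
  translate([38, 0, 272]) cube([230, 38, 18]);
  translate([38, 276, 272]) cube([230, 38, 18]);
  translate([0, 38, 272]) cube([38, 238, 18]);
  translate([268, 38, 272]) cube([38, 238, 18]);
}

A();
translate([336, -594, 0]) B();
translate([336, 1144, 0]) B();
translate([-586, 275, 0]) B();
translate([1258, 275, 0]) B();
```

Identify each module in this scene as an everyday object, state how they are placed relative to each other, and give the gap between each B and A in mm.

Each stool's nearest face is 280 mm from the table's bounding box.

A is a table. B is a stool. Four stools sit around the table at the −y, +y, −x, +x sides. The gap between each stool and the table is 280 mm.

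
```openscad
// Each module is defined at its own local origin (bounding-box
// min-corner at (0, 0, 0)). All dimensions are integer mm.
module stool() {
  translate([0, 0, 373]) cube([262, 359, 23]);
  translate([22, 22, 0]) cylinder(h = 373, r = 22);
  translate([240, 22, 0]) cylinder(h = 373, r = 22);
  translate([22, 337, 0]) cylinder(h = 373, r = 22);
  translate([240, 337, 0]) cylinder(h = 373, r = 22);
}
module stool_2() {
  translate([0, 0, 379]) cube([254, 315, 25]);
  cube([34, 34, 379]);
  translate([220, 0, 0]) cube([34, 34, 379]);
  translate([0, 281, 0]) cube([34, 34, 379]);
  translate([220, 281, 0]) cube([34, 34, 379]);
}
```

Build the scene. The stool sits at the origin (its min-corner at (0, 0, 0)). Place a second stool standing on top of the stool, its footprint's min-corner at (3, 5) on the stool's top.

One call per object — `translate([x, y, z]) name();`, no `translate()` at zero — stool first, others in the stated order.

stool();
translate([3, 5, 396]) stool_2();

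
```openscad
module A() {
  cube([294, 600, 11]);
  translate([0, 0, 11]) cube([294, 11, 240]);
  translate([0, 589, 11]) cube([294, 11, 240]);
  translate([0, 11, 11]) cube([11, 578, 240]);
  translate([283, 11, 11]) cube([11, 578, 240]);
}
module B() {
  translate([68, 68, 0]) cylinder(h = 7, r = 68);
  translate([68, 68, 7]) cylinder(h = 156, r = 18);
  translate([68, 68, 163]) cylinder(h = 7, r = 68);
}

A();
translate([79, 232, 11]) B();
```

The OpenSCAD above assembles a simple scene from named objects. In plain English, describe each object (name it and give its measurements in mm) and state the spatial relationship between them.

A is an open storage box with external size 294×600×251 mm and wall thickness 11 mm (the base is also 11 mm thick). The base covers the whole footprint; the four walls stand on the base, with the y-facing walls full-width and the x-facing walls fitting between their inner faces.

B is a spool: two coaxial disc flanges of radius 68 mm and thickness 7 mm, joined by a core cylinder of radius 18 mm and height 156 mm. The lower flange rests on z = 0 and the three cylinders share a vertical axis.

The spool sits inside the open box, centred.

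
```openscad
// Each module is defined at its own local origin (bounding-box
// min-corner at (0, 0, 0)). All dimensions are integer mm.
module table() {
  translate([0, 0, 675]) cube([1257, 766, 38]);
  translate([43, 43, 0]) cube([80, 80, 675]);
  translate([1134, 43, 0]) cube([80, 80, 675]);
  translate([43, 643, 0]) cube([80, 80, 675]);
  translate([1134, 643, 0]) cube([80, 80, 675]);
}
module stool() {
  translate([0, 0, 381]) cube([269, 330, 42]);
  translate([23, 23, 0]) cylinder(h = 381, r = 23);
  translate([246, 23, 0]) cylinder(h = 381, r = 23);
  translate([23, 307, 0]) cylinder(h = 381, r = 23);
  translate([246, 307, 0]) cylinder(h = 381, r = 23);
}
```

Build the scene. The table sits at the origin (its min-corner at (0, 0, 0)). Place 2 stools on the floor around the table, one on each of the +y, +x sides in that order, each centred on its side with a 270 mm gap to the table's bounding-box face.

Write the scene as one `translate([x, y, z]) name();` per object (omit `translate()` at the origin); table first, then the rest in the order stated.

table();
translate([494, 1036, 0]) stool();
translate([1527, 218, 0]) stool();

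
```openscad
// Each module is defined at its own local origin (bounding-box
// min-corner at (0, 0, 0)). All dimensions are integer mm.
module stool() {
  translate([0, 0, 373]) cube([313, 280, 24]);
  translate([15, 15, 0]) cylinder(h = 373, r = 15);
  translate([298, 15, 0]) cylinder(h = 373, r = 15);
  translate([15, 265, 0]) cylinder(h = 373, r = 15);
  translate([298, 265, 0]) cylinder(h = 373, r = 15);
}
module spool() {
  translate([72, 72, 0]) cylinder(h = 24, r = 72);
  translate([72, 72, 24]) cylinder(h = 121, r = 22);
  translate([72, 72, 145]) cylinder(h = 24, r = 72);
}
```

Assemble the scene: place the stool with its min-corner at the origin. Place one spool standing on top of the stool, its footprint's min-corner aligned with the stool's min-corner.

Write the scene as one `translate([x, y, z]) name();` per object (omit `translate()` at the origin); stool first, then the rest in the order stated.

stool();
translate([0, 0, 397]) spool();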